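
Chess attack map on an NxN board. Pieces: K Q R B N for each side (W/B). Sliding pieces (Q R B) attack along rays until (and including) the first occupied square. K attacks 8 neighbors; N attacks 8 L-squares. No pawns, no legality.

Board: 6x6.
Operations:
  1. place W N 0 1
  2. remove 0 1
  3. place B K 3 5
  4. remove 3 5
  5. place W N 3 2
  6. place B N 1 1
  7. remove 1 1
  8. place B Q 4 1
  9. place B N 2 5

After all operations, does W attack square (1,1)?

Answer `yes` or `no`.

Op 1: place WN@(0,1)
Op 2: remove (0,1)
Op 3: place BK@(3,5)
Op 4: remove (3,5)
Op 5: place WN@(3,2)
Op 6: place BN@(1,1)
Op 7: remove (1,1)
Op 8: place BQ@(4,1)
Op 9: place BN@(2,5)
Per-piece attacks for W:
  WN@(3,2): attacks (4,4) (5,3) (2,4) (1,3) (4,0) (5,1) (2,0) (1,1)
W attacks (1,1): yes

Answer: yes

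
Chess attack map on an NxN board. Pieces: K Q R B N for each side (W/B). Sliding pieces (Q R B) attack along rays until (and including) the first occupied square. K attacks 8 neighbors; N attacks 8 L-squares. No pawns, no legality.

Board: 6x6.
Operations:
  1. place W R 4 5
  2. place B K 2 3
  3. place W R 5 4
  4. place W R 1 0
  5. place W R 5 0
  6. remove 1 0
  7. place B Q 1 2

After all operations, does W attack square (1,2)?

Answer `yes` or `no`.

Answer: no

Derivation:
Op 1: place WR@(4,5)
Op 2: place BK@(2,3)
Op 3: place WR@(5,4)
Op 4: place WR@(1,0)
Op 5: place WR@(5,0)
Op 6: remove (1,0)
Op 7: place BQ@(1,2)
Per-piece attacks for W:
  WR@(4,5): attacks (4,4) (4,3) (4,2) (4,1) (4,0) (5,5) (3,5) (2,5) (1,5) (0,5)
  WR@(5,0): attacks (5,1) (5,2) (5,3) (5,4) (4,0) (3,0) (2,0) (1,0) (0,0) [ray(0,1) blocked at (5,4)]
  WR@(5,4): attacks (5,5) (5,3) (5,2) (5,1) (5,0) (4,4) (3,4) (2,4) (1,4) (0,4) [ray(0,-1) blocked at (5,0)]
W attacks (1,2): no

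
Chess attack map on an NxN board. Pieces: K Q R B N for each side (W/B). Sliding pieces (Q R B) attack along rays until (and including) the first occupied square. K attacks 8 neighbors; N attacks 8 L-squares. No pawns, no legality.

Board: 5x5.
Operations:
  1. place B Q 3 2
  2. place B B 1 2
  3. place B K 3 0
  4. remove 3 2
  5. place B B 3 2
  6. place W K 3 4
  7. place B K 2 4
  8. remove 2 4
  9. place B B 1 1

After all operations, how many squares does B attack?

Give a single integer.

Op 1: place BQ@(3,2)
Op 2: place BB@(1,2)
Op 3: place BK@(3,0)
Op 4: remove (3,2)
Op 5: place BB@(3,2)
Op 6: place WK@(3,4)
Op 7: place BK@(2,4)
Op 8: remove (2,4)
Op 9: place BB@(1,1)
Per-piece attacks for B:
  BB@(1,1): attacks (2,2) (3,3) (4,4) (2,0) (0,2) (0,0)
  BB@(1,2): attacks (2,3) (3,4) (2,1) (3,0) (0,3) (0,1) [ray(1,1) blocked at (3,4); ray(1,-1) blocked at (3,0)]
  BK@(3,0): attacks (3,1) (4,0) (2,0) (4,1) (2,1)
  BB@(3,2): attacks (4,3) (4,1) (2,3) (1,4) (2,1) (1,0)
Union (18 distinct): (0,0) (0,1) (0,2) (0,3) (1,0) (1,4) (2,0) (2,1) (2,2) (2,3) (3,0) (3,1) (3,3) (3,4) (4,0) (4,1) (4,3) (4,4)

Answer: 18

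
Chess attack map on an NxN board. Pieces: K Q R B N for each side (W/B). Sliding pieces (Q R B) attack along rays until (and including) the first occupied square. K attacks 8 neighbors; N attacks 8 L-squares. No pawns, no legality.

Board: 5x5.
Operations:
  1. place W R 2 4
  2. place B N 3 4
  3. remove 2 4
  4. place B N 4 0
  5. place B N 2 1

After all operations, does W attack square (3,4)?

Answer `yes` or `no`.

Answer: no

Derivation:
Op 1: place WR@(2,4)
Op 2: place BN@(3,4)
Op 3: remove (2,4)
Op 4: place BN@(4,0)
Op 5: place BN@(2,1)
Per-piece attacks for W:
W attacks (3,4): no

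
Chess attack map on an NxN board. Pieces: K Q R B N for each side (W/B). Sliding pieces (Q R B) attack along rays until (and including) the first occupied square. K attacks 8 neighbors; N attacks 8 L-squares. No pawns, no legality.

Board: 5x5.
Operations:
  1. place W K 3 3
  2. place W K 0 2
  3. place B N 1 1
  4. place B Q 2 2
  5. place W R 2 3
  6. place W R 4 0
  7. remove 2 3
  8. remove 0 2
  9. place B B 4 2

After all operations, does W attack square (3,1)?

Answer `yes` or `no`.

Op 1: place WK@(3,3)
Op 2: place WK@(0,2)
Op 3: place BN@(1,1)
Op 4: place BQ@(2,2)
Op 5: place WR@(2,3)
Op 6: place WR@(4,0)
Op 7: remove (2,3)
Op 8: remove (0,2)
Op 9: place BB@(4,2)
Per-piece attacks for W:
  WK@(3,3): attacks (3,4) (3,2) (4,3) (2,3) (4,4) (4,2) (2,4) (2,2)
  WR@(4,0): attacks (4,1) (4,2) (3,0) (2,0) (1,0) (0,0) [ray(0,1) blocked at (4,2)]
W attacks (3,1): no

Answer: no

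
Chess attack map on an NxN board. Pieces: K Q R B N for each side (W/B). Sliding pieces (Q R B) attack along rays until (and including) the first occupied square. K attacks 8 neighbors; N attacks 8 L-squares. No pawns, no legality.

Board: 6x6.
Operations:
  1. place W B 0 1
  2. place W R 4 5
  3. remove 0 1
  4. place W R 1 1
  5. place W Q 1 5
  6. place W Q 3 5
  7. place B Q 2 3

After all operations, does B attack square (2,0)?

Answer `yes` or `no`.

Op 1: place WB@(0,1)
Op 2: place WR@(4,5)
Op 3: remove (0,1)
Op 4: place WR@(1,1)
Op 5: place WQ@(1,5)
Op 6: place WQ@(3,5)
Op 7: place BQ@(2,3)
Per-piece attacks for B:
  BQ@(2,3): attacks (2,4) (2,5) (2,2) (2,1) (2,0) (3,3) (4,3) (5,3) (1,3) (0,3) (3,4) (4,5) (3,2) (4,1) (5,0) (1,4) (0,5) (1,2) (0,1) [ray(1,1) blocked at (4,5)]
B attacks (2,0): yes

Answer: yes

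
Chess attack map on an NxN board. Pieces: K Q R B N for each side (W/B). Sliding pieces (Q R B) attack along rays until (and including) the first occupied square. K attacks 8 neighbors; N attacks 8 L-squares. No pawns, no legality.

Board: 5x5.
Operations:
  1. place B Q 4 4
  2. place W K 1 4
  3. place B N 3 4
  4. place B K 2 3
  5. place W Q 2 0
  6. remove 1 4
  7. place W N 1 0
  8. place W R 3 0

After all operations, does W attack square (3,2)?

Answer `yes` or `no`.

Op 1: place BQ@(4,4)
Op 2: place WK@(1,4)
Op 3: place BN@(3,4)
Op 4: place BK@(2,3)
Op 5: place WQ@(2,0)
Op 6: remove (1,4)
Op 7: place WN@(1,0)
Op 8: place WR@(3,0)
Per-piece attacks for W:
  WN@(1,0): attacks (2,2) (3,1) (0,2)
  WQ@(2,0): attacks (2,1) (2,2) (2,3) (3,0) (1,0) (3,1) (4,2) (1,1) (0,2) [ray(0,1) blocked at (2,3); ray(1,0) blocked at (3,0); ray(-1,0) blocked at (1,0)]
  WR@(3,0): attacks (3,1) (3,2) (3,3) (3,4) (4,0) (2,0) [ray(0,1) blocked at (3,4); ray(-1,0) blocked at (2,0)]
W attacks (3,2): yes

Answer: yes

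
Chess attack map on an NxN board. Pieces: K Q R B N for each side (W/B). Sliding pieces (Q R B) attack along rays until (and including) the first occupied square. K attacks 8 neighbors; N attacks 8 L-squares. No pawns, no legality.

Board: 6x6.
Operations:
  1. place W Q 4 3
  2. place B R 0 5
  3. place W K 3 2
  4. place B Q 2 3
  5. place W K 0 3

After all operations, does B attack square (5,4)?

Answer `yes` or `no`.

Answer: no

Derivation:
Op 1: place WQ@(4,3)
Op 2: place BR@(0,5)
Op 3: place WK@(3,2)
Op 4: place BQ@(2,3)
Op 5: place WK@(0,3)
Per-piece attacks for B:
  BR@(0,5): attacks (0,4) (0,3) (1,5) (2,5) (3,5) (4,5) (5,5) [ray(0,-1) blocked at (0,3)]
  BQ@(2,3): attacks (2,4) (2,5) (2,2) (2,1) (2,0) (3,3) (4,3) (1,3) (0,3) (3,4) (4,5) (3,2) (1,4) (0,5) (1,2) (0,1) [ray(1,0) blocked at (4,3); ray(-1,0) blocked at (0,3); ray(1,-1) blocked at (3,2); ray(-1,1) blocked at (0,5)]
B attacks (5,4): no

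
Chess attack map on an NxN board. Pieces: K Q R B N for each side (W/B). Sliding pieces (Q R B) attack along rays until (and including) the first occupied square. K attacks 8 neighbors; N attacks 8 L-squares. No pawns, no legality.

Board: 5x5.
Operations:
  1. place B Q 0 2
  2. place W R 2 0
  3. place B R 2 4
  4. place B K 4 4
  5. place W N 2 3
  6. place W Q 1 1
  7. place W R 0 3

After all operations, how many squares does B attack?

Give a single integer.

Op 1: place BQ@(0,2)
Op 2: place WR@(2,0)
Op 3: place BR@(2,4)
Op 4: place BK@(4,4)
Op 5: place WN@(2,3)
Op 6: place WQ@(1,1)
Op 7: place WR@(0,3)
Per-piece attacks for B:
  BQ@(0,2): attacks (0,3) (0,1) (0,0) (1,2) (2,2) (3,2) (4,2) (1,3) (2,4) (1,1) [ray(0,1) blocked at (0,3); ray(1,1) blocked at (2,4); ray(1,-1) blocked at (1,1)]
  BR@(2,4): attacks (2,3) (3,4) (4,4) (1,4) (0,4) [ray(0,-1) blocked at (2,3); ray(1,0) blocked at (4,4)]
  BK@(4,4): attacks (4,3) (3,4) (3,3)
Union (17 distinct): (0,0) (0,1) (0,3) (0,4) (1,1) (1,2) (1,3) (1,4) (2,2) (2,3) (2,4) (3,2) (3,3) (3,4) (4,2) (4,3) (4,4)

Answer: 17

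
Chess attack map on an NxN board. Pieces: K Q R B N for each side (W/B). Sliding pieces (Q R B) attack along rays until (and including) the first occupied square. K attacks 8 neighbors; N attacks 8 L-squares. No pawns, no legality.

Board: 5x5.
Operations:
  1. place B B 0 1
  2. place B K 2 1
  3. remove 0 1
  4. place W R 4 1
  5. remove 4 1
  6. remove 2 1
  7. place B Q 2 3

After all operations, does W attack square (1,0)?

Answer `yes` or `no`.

Answer: no

Derivation:
Op 1: place BB@(0,1)
Op 2: place BK@(2,1)
Op 3: remove (0,1)
Op 4: place WR@(4,1)
Op 5: remove (4,1)
Op 6: remove (2,1)
Op 7: place BQ@(2,3)
Per-piece attacks for W:
W attacks (1,0): no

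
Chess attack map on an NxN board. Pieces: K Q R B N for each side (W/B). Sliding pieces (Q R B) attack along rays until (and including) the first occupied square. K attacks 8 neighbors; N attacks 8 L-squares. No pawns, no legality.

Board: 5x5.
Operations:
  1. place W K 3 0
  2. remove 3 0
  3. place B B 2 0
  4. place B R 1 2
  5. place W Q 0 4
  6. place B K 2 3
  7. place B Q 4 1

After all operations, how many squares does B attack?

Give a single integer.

Op 1: place WK@(3,0)
Op 2: remove (3,0)
Op 3: place BB@(2,0)
Op 4: place BR@(1,2)
Op 5: place WQ@(0,4)
Op 6: place BK@(2,3)
Op 7: place BQ@(4,1)
Per-piece attacks for B:
  BR@(1,2): attacks (1,3) (1,4) (1,1) (1,0) (2,2) (3,2) (4,2) (0,2)
  BB@(2,0): attacks (3,1) (4,2) (1,1) (0,2)
  BK@(2,3): attacks (2,4) (2,2) (3,3) (1,3) (3,4) (3,2) (1,4) (1,2)
  BQ@(4,1): attacks (4,2) (4,3) (4,4) (4,0) (3,1) (2,1) (1,1) (0,1) (3,2) (2,3) (3,0) [ray(-1,1) blocked at (2,3)]
Union (20 distinct): (0,1) (0,2) (1,0) (1,1) (1,2) (1,3) (1,4) (2,1) (2,2) (2,3) (2,4) (3,0) (3,1) (3,2) (3,3) (3,4) (4,0) (4,2) (4,3) (4,4)

Answer: 20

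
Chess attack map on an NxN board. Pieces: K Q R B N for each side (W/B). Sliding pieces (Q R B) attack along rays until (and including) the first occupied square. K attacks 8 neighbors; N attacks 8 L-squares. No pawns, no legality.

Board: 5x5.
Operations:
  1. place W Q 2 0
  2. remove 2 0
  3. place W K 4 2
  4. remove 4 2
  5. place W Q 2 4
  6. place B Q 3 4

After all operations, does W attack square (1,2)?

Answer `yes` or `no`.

Answer: no

Derivation:
Op 1: place WQ@(2,0)
Op 2: remove (2,0)
Op 3: place WK@(4,2)
Op 4: remove (4,2)
Op 5: place WQ@(2,4)
Op 6: place BQ@(3,4)
Per-piece attacks for W:
  WQ@(2,4): attacks (2,3) (2,2) (2,1) (2,0) (3,4) (1,4) (0,4) (3,3) (4,2) (1,3) (0,2) [ray(1,0) blocked at (3,4)]
W attacks (1,2): no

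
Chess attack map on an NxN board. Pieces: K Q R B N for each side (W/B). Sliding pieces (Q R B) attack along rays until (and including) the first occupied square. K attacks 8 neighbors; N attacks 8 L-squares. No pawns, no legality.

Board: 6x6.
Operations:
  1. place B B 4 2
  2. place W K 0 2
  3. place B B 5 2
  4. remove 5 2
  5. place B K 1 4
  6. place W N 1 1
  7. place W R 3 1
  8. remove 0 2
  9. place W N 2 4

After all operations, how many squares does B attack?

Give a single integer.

Op 1: place BB@(4,2)
Op 2: place WK@(0,2)
Op 3: place BB@(5,2)
Op 4: remove (5,2)
Op 5: place BK@(1,4)
Op 6: place WN@(1,1)
Op 7: place WR@(3,1)
Op 8: remove (0,2)
Op 9: place WN@(2,4)
Per-piece attacks for B:
  BK@(1,4): attacks (1,5) (1,3) (2,4) (0,4) (2,5) (2,3) (0,5) (0,3)
  BB@(4,2): attacks (5,3) (5,1) (3,3) (2,4) (3,1) [ray(-1,1) blocked at (2,4); ray(-1,-1) blocked at (3,1)]
Union (12 distinct): (0,3) (0,4) (0,5) (1,3) (1,5) (2,3) (2,4) (2,5) (3,1) (3,3) (5,1) (5,3)

Answer: 12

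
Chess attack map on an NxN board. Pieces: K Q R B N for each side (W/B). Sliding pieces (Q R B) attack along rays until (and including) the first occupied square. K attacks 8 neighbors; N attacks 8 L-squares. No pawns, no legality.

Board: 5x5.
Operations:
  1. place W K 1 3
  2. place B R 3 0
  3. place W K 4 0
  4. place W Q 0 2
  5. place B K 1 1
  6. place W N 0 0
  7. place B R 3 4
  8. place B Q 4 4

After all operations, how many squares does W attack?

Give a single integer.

Answer: 18

Derivation:
Op 1: place WK@(1,3)
Op 2: place BR@(3,0)
Op 3: place WK@(4,0)
Op 4: place WQ@(0,2)
Op 5: place BK@(1,1)
Op 6: place WN@(0,0)
Op 7: place BR@(3,4)
Op 8: place BQ@(4,4)
Per-piece attacks for W:
  WN@(0,0): attacks (1,2) (2,1)
  WQ@(0,2): attacks (0,3) (0,4) (0,1) (0,0) (1,2) (2,2) (3,2) (4,2) (1,3) (1,1) [ray(0,-1) blocked at (0,0); ray(1,1) blocked at (1,3); ray(1,-1) blocked at (1,1)]
  WK@(1,3): attacks (1,4) (1,2) (2,3) (0,3) (2,4) (2,2) (0,4) (0,2)
  WK@(4,0): attacks (4,1) (3,0) (3,1)
Union (18 distinct): (0,0) (0,1) (0,2) (0,3) (0,4) (1,1) (1,2) (1,3) (1,4) (2,1) (2,2) (2,3) (2,4) (3,0) (3,1) (3,2) (4,1) (4,2)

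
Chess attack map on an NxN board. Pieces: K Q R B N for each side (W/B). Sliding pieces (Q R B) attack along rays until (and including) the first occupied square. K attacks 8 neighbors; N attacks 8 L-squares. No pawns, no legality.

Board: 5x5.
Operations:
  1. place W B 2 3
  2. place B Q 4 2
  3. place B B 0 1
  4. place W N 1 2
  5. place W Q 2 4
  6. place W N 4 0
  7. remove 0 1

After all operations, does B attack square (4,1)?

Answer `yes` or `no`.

Op 1: place WB@(2,3)
Op 2: place BQ@(4,2)
Op 3: place BB@(0,1)
Op 4: place WN@(1,2)
Op 5: place WQ@(2,4)
Op 6: place WN@(4,0)
Op 7: remove (0,1)
Per-piece attacks for B:
  BQ@(4,2): attacks (4,3) (4,4) (4,1) (4,0) (3,2) (2,2) (1,2) (3,3) (2,4) (3,1) (2,0) [ray(0,-1) blocked at (4,0); ray(-1,0) blocked at (1,2); ray(-1,1) blocked at (2,4)]
B attacks (4,1): yes

Answer: yes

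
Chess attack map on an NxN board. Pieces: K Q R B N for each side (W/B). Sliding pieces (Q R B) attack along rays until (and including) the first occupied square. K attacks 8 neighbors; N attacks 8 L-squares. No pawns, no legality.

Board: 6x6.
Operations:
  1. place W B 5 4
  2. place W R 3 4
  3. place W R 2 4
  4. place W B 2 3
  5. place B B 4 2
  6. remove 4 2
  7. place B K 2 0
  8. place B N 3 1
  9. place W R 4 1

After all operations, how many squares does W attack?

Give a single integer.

Answer: 23

Derivation:
Op 1: place WB@(5,4)
Op 2: place WR@(3,4)
Op 3: place WR@(2,4)
Op 4: place WB@(2,3)
Op 5: place BB@(4,2)
Op 6: remove (4,2)
Op 7: place BK@(2,0)
Op 8: place BN@(3,1)
Op 9: place WR@(4,1)
Per-piece attacks for W:
  WB@(2,3): attacks (3,4) (3,2) (4,1) (1,4) (0,5) (1,2) (0,1) [ray(1,1) blocked at (3,4); ray(1,-1) blocked at (4,1)]
  WR@(2,4): attacks (2,5) (2,3) (3,4) (1,4) (0,4) [ray(0,-1) blocked at (2,3); ray(1,0) blocked at (3,4)]
  WR@(3,4): attacks (3,5) (3,3) (3,2) (3,1) (4,4) (5,4) (2,4) [ray(0,-1) blocked at (3,1); ray(1,0) blocked at (5,4); ray(-1,0) blocked at (2,4)]
  WR@(4,1): attacks (4,2) (4,3) (4,4) (4,5) (4,0) (5,1) (3,1) [ray(-1,0) blocked at (3,1)]
  WB@(5,4): attacks (4,5) (4,3) (3,2) (2,1) (1,0)
Union (23 distinct): (0,1) (0,4) (0,5) (1,0) (1,2) (1,4) (2,1) (2,3) (2,4) (2,5) (3,1) (3,2) (3,3) (3,4) (3,5) (4,0) (4,1) (4,2) (4,3) (4,4) (4,5) (5,1) (5,4)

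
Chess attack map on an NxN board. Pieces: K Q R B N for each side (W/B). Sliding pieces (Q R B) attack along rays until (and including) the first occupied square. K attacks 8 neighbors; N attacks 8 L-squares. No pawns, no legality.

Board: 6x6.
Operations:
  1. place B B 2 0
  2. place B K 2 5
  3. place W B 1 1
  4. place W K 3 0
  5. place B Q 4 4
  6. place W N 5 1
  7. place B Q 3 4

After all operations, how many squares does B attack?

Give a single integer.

Answer: 26

Derivation:
Op 1: place BB@(2,0)
Op 2: place BK@(2,5)
Op 3: place WB@(1,1)
Op 4: place WK@(3,0)
Op 5: place BQ@(4,4)
Op 6: place WN@(5,1)
Op 7: place BQ@(3,4)
Per-piece attacks for B:
  BB@(2,0): attacks (3,1) (4,2) (5,3) (1,1) [ray(-1,1) blocked at (1,1)]
  BK@(2,5): attacks (2,4) (3,5) (1,5) (3,4) (1,4)
  BQ@(3,4): attacks (3,5) (3,3) (3,2) (3,1) (3,0) (4,4) (2,4) (1,4) (0,4) (4,5) (4,3) (5,2) (2,5) (2,3) (1,2) (0,1) [ray(0,-1) blocked at (3,0); ray(1,0) blocked at (4,4); ray(-1,1) blocked at (2,5)]
  BQ@(4,4): attacks (4,5) (4,3) (4,2) (4,1) (4,0) (5,4) (3,4) (5,5) (5,3) (3,5) (3,3) (2,2) (1,1) [ray(-1,0) blocked at (3,4); ray(-1,-1) blocked at (1,1)]
Union (26 distinct): (0,1) (0,4) (1,1) (1,2) (1,4) (1,5) (2,2) (2,3) (2,4) (2,5) (3,0) (3,1) (3,2) (3,3) (3,4) (3,5) (4,0) (4,1) (4,2) (4,3) (4,4) (4,5) (5,2) (5,3) (5,4) (5,5)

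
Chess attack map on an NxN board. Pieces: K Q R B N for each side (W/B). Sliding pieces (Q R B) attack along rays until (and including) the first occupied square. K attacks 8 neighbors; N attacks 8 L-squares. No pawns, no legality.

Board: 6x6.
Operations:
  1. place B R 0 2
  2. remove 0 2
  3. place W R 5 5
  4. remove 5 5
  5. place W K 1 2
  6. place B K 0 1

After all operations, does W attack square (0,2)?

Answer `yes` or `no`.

Op 1: place BR@(0,2)
Op 2: remove (0,2)
Op 3: place WR@(5,5)
Op 4: remove (5,5)
Op 5: place WK@(1,2)
Op 6: place BK@(0,1)
Per-piece attacks for W:
  WK@(1,2): attacks (1,3) (1,1) (2,2) (0,2) (2,3) (2,1) (0,3) (0,1)
W attacks (0,2): yes

Answer: yes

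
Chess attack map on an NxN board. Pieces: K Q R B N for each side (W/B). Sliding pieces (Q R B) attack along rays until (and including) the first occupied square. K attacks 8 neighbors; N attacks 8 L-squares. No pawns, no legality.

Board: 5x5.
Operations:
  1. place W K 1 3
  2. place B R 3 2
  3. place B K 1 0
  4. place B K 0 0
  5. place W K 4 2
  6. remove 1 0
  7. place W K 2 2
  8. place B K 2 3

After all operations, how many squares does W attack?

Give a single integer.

Op 1: place WK@(1,3)
Op 2: place BR@(3,2)
Op 3: place BK@(1,0)
Op 4: place BK@(0,0)
Op 5: place WK@(4,2)
Op 6: remove (1,0)
Op 7: place WK@(2,2)
Op 8: place BK@(2,3)
Per-piece attacks for W:
  WK@(1,3): attacks (1,4) (1,2) (2,3) (0,3) (2,4) (2,2) (0,4) (0,2)
  WK@(2,2): attacks (2,3) (2,1) (3,2) (1,2) (3,3) (3,1) (1,3) (1,1)
  WK@(4,2): attacks (4,3) (4,1) (3,2) (3,3) (3,1)
Union (16 distinct): (0,2) (0,3) (0,4) (1,1) (1,2) (1,3) (1,4) (2,1) (2,2) (2,3) (2,4) (3,1) (3,2) (3,3) (4,1) (4,3)

Answer: 16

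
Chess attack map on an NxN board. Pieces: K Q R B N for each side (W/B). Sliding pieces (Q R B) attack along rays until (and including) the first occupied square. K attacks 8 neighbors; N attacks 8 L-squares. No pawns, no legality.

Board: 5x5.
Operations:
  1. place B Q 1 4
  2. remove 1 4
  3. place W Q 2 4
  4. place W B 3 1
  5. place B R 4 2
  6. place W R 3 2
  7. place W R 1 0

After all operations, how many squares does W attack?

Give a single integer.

Op 1: place BQ@(1,4)
Op 2: remove (1,4)
Op 3: place WQ@(2,4)
Op 4: place WB@(3,1)
Op 5: place BR@(4,2)
Op 6: place WR@(3,2)
Op 7: place WR@(1,0)
Per-piece attacks for W:
  WR@(1,0): attacks (1,1) (1,2) (1,3) (1,4) (2,0) (3,0) (4,0) (0,0)
  WQ@(2,4): attacks (2,3) (2,2) (2,1) (2,0) (3,4) (4,4) (1,4) (0,4) (3,3) (4,2) (1,3) (0,2) [ray(1,-1) blocked at (4,2)]
  WB@(3,1): attacks (4,2) (4,0) (2,2) (1,3) (0,4) (2,0) [ray(1,1) blocked at (4,2)]
  WR@(3,2): attacks (3,3) (3,4) (3,1) (4,2) (2,2) (1,2) (0,2) [ray(0,-1) blocked at (3,1); ray(1,0) blocked at (4,2)]
Union (18 distinct): (0,0) (0,2) (0,4) (1,1) (1,2) (1,3) (1,4) (2,0) (2,1) (2,2) (2,3) (3,0) (3,1) (3,3) (3,4) (4,0) (4,2) (4,4)

Answer: 18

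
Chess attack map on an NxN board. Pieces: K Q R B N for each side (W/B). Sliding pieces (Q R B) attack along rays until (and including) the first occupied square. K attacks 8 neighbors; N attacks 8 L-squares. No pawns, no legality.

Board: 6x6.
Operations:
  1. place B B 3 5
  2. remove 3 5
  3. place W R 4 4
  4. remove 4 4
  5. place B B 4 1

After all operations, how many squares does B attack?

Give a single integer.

Answer: 7

Derivation:
Op 1: place BB@(3,5)
Op 2: remove (3,5)
Op 3: place WR@(4,4)
Op 4: remove (4,4)
Op 5: place BB@(4,1)
Per-piece attacks for B:
  BB@(4,1): attacks (5,2) (5,0) (3,2) (2,3) (1,4) (0,5) (3,0)
Union (7 distinct): (0,5) (1,4) (2,3) (3,0) (3,2) (5,0) (5,2)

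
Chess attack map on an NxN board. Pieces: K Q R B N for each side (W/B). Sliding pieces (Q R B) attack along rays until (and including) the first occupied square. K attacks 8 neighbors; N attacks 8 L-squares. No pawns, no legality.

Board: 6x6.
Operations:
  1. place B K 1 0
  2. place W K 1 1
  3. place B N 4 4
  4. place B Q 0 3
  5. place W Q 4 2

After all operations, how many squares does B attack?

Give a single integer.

Op 1: place BK@(1,0)
Op 2: place WK@(1,1)
Op 3: place BN@(4,4)
Op 4: place BQ@(0,3)
Op 5: place WQ@(4,2)
Per-piece attacks for B:
  BQ@(0,3): attacks (0,4) (0,5) (0,2) (0,1) (0,0) (1,3) (2,3) (3,3) (4,3) (5,3) (1,4) (2,5) (1,2) (2,1) (3,0)
  BK@(1,0): attacks (1,1) (2,0) (0,0) (2,1) (0,1)
  BN@(4,4): attacks (2,5) (5,2) (3,2) (2,3)
Union (19 distinct): (0,0) (0,1) (0,2) (0,4) (0,5) (1,1) (1,2) (1,3) (1,4) (2,0) (2,1) (2,3) (2,5) (3,0) (3,2) (3,3) (4,3) (5,2) (5,3)

Answer: 19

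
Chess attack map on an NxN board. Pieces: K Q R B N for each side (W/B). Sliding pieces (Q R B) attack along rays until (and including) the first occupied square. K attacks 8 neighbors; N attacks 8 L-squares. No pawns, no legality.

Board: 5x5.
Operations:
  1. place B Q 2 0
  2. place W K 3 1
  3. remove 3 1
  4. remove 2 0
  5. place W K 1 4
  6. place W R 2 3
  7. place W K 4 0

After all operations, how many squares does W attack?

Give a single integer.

Op 1: place BQ@(2,0)
Op 2: place WK@(3,1)
Op 3: remove (3,1)
Op 4: remove (2,0)
Op 5: place WK@(1,4)
Op 6: place WR@(2,3)
Op 7: place WK@(4,0)
Per-piece attacks for W:
  WK@(1,4): attacks (1,3) (2,4) (0,4) (2,3) (0,3)
  WR@(2,3): attacks (2,4) (2,2) (2,1) (2,0) (3,3) (4,3) (1,3) (0,3)
  WK@(4,0): attacks (4,1) (3,0) (3,1)
Union (13 distinct): (0,3) (0,4) (1,3) (2,0) (2,1) (2,2) (2,3) (2,4) (3,0) (3,1) (3,3) (4,1) (4,3)

Answer: 13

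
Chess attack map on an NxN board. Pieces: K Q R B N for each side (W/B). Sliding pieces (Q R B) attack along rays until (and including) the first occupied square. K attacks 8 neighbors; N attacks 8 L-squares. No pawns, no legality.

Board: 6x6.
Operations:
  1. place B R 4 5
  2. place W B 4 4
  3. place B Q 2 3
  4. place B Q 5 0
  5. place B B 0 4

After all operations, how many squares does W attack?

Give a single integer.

Op 1: place BR@(4,5)
Op 2: place WB@(4,4)
Op 3: place BQ@(2,3)
Op 4: place BQ@(5,0)
Op 5: place BB@(0,4)
Per-piece attacks for W:
  WB@(4,4): attacks (5,5) (5,3) (3,5) (3,3) (2,2) (1,1) (0,0)
Union (7 distinct): (0,0) (1,1) (2,2) (3,3) (3,5) (5,3) (5,5)

Answer: 7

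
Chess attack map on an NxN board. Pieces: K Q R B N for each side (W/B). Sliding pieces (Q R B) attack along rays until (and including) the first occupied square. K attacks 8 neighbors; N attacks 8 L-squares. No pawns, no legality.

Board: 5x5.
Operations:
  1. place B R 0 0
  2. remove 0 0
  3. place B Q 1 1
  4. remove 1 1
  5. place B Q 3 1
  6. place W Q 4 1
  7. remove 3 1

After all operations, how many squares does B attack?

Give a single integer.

Op 1: place BR@(0,0)
Op 2: remove (0,0)
Op 3: place BQ@(1,1)
Op 4: remove (1,1)
Op 5: place BQ@(3,1)
Op 6: place WQ@(4,1)
Op 7: remove (3,1)
Per-piece attacks for B:
Union (0 distinct): (none)

Answer: 0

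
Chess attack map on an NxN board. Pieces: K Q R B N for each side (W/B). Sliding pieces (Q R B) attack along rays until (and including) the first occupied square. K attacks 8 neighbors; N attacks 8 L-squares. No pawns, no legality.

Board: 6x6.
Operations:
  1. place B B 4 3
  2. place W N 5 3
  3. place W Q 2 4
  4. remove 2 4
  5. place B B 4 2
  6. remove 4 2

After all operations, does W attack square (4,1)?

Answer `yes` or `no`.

Op 1: place BB@(4,3)
Op 2: place WN@(5,3)
Op 3: place WQ@(2,4)
Op 4: remove (2,4)
Op 5: place BB@(4,2)
Op 6: remove (4,2)
Per-piece attacks for W:
  WN@(5,3): attacks (4,5) (3,4) (4,1) (3,2)
W attacks (4,1): yes

Answer: yes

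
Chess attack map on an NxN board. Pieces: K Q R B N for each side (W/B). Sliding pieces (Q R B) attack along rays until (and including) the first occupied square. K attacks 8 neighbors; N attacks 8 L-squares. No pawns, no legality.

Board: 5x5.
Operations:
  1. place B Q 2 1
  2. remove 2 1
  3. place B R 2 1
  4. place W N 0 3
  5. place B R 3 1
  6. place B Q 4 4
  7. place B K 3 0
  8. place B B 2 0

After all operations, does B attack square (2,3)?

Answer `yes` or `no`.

Answer: yes

Derivation:
Op 1: place BQ@(2,1)
Op 2: remove (2,1)
Op 3: place BR@(2,1)
Op 4: place WN@(0,3)
Op 5: place BR@(3,1)
Op 6: place BQ@(4,4)
Op 7: place BK@(3,0)
Op 8: place BB@(2,0)
Per-piece attacks for B:
  BB@(2,0): attacks (3,1) (1,1) (0,2) [ray(1,1) blocked at (3,1)]
  BR@(2,1): attacks (2,2) (2,3) (2,4) (2,0) (3,1) (1,1) (0,1) [ray(0,-1) blocked at (2,0); ray(1,0) blocked at (3,1)]
  BK@(3,0): attacks (3,1) (4,0) (2,0) (4,1) (2,1)
  BR@(3,1): attacks (3,2) (3,3) (3,4) (3,0) (4,1) (2,1) [ray(0,-1) blocked at (3,0); ray(-1,0) blocked at (2,1)]
  BQ@(4,4): attacks (4,3) (4,2) (4,1) (4,0) (3,4) (2,4) (1,4) (0,4) (3,3) (2,2) (1,1) (0,0)
B attacks (2,3): yes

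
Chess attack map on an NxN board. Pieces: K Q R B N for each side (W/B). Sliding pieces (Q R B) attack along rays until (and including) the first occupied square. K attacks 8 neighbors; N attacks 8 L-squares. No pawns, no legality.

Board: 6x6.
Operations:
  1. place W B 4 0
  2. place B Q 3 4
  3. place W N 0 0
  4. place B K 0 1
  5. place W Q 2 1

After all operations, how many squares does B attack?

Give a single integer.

Answer: 21

Derivation:
Op 1: place WB@(4,0)
Op 2: place BQ@(3,4)
Op 3: place WN@(0,0)
Op 4: place BK@(0,1)
Op 5: place WQ@(2,1)
Per-piece attacks for B:
  BK@(0,1): attacks (0,2) (0,0) (1,1) (1,2) (1,0)
  BQ@(3,4): attacks (3,5) (3,3) (3,2) (3,1) (3,0) (4,4) (5,4) (2,4) (1,4) (0,4) (4,5) (4,3) (5,2) (2,5) (2,3) (1,2) (0,1) [ray(-1,-1) blocked at (0,1)]
Union (21 distinct): (0,0) (0,1) (0,2) (0,4) (1,0) (1,1) (1,2) (1,4) (2,3) (2,4) (2,5) (3,0) (3,1) (3,2) (3,3) (3,5) (4,3) (4,4) (4,5) (5,2) (5,4)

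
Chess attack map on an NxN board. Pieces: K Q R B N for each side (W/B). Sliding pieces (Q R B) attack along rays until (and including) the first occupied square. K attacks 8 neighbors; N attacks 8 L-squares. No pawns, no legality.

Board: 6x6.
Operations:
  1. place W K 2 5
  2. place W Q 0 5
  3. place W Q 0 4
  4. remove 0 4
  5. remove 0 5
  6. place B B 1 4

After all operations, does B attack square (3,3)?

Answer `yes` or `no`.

Op 1: place WK@(2,5)
Op 2: place WQ@(0,5)
Op 3: place WQ@(0,4)
Op 4: remove (0,4)
Op 5: remove (0,5)
Op 6: place BB@(1,4)
Per-piece attacks for B:
  BB@(1,4): attacks (2,5) (2,3) (3,2) (4,1) (5,0) (0,5) (0,3) [ray(1,1) blocked at (2,5)]
B attacks (3,3): no

Answer: no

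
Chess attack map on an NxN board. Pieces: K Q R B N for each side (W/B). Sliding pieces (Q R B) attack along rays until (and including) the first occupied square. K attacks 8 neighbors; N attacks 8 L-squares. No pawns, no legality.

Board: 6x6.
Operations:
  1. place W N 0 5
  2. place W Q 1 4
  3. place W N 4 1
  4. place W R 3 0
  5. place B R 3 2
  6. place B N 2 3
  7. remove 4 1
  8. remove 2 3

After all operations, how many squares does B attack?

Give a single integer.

Op 1: place WN@(0,5)
Op 2: place WQ@(1,4)
Op 3: place WN@(4,1)
Op 4: place WR@(3,0)
Op 5: place BR@(3,2)
Op 6: place BN@(2,3)
Op 7: remove (4,1)
Op 8: remove (2,3)
Per-piece attacks for B:
  BR@(3,2): attacks (3,3) (3,4) (3,5) (3,1) (3,0) (4,2) (5,2) (2,2) (1,2) (0,2) [ray(0,-1) blocked at (3,0)]
Union (10 distinct): (0,2) (1,2) (2,2) (3,0) (3,1) (3,3) (3,4) (3,5) (4,2) (5,2)

Answer: 10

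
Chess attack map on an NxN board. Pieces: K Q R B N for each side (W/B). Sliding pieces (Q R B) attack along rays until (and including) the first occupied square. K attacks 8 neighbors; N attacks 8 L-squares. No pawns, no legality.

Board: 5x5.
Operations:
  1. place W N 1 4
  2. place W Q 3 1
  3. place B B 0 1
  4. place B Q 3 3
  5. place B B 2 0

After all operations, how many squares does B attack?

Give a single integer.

Answer: 16

Derivation:
Op 1: place WN@(1,4)
Op 2: place WQ@(3,1)
Op 3: place BB@(0,1)
Op 4: place BQ@(3,3)
Op 5: place BB@(2,0)
Per-piece attacks for B:
  BB@(0,1): attacks (1,2) (2,3) (3,4) (1,0)
  BB@(2,0): attacks (3,1) (1,1) (0,2) [ray(1,1) blocked at (3,1)]
  BQ@(3,3): attacks (3,4) (3,2) (3,1) (4,3) (2,3) (1,3) (0,3) (4,4) (4,2) (2,4) (2,2) (1,1) (0,0) [ray(0,-1) blocked at (3,1)]
Union (16 distinct): (0,0) (0,2) (0,3) (1,0) (1,1) (1,2) (1,3) (2,2) (2,3) (2,4) (3,1) (3,2) (3,4) (4,2) (4,3) (4,4)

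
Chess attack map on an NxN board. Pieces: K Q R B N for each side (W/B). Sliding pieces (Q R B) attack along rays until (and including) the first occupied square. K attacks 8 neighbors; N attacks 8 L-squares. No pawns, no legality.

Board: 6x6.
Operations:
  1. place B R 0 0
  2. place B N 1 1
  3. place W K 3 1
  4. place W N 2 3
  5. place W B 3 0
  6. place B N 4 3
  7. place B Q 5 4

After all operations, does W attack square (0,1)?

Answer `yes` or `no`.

Answer: no

Derivation:
Op 1: place BR@(0,0)
Op 2: place BN@(1,1)
Op 3: place WK@(3,1)
Op 4: place WN@(2,3)
Op 5: place WB@(3,0)
Op 6: place BN@(4,3)
Op 7: place BQ@(5,4)
Per-piece attacks for W:
  WN@(2,3): attacks (3,5) (4,4) (1,5) (0,4) (3,1) (4,2) (1,1) (0,2)
  WB@(3,0): attacks (4,1) (5,2) (2,1) (1,2) (0,3)
  WK@(3,1): attacks (3,2) (3,0) (4,1) (2,1) (4,2) (4,0) (2,2) (2,0)
W attacks (0,1): no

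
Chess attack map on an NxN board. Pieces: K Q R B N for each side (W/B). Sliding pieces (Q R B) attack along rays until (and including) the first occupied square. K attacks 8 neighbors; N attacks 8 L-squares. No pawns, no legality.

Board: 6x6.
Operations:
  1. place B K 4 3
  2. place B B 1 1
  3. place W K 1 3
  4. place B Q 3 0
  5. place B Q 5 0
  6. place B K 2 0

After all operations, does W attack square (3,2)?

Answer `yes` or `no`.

Answer: no

Derivation:
Op 1: place BK@(4,3)
Op 2: place BB@(1,1)
Op 3: place WK@(1,3)
Op 4: place BQ@(3,0)
Op 5: place BQ@(5,0)
Op 6: place BK@(2,0)
Per-piece attacks for W:
  WK@(1,3): attacks (1,4) (1,2) (2,3) (0,3) (2,4) (2,2) (0,4) (0,2)
W attacks (3,2): no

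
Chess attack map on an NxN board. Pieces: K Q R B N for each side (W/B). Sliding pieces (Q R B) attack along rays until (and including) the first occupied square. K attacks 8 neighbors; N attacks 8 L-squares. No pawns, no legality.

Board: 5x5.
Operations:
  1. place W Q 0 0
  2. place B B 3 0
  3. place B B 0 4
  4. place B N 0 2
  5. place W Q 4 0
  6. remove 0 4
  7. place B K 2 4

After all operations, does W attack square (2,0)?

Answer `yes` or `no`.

Op 1: place WQ@(0,0)
Op 2: place BB@(3,0)
Op 3: place BB@(0,4)
Op 4: place BN@(0,2)
Op 5: place WQ@(4,0)
Op 6: remove (0,4)
Op 7: place BK@(2,4)
Per-piece attacks for W:
  WQ@(0,0): attacks (0,1) (0,2) (1,0) (2,0) (3,0) (1,1) (2,2) (3,3) (4,4) [ray(0,1) blocked at (0,2); ray(1,0) blocked at (3,0)]
  WQ@(4,0): attacks (4,1) (4,2) (4,3) (4,4) (3,0) (3,1) (2,2) (1,3) (0,4) [ray(-1,0) blocked at (3,0)]
W attacks (2,0): yes

Answer: yes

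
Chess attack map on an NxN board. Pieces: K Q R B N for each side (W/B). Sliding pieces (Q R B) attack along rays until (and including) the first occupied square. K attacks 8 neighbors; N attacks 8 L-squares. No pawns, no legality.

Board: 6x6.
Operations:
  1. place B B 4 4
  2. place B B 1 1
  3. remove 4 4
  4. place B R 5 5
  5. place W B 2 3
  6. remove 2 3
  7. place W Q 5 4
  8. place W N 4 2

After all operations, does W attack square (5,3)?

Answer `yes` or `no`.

Op 1: place BB@(4,4)
Op 2: place BB@(1,1)
Op 3: remove (4,4)
Op 4: place BR@(5,5)
Op 5: place WB@(2,3)
Op 6: remove (2,3)
Op 7: place WQ@(5,4)
Op 8: place WN@(4,2)
Per-piece attacks for W:
  WN@(4,2): attacks (5,4) (3,4) (2,3) (5,0) (3,0) (2,1)
  WQ@(5,4): attacks (5,5) (5,3) (5,2) (5,1) (5,0) (4,4) (3,4) (2,4) (1,4) (0,4) (4,5) (4,3) (3,2) (2,1) (1,0) [ray(0,1) blocked at (5,5)]
W attacks (5,3): yes

Answer: yes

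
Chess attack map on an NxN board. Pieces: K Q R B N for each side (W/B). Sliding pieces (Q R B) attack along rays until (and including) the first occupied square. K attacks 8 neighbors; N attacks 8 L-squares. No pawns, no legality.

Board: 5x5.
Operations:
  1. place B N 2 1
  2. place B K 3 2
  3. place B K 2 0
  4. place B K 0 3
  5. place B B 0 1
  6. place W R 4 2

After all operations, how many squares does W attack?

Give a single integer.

Op 1: place BN@(2,1)
Op 2: place BK@(3,2)
Op 3: place BK@(2,0)
Op 4: place BK@(0,3)
Op 5: place BB@(0,1)
Op 6: place WR@(4,2)
Per-piece attacks for W:
  WR@(4,2): attacks (4,3) (4,4) (4,1) (4,0) (3,2) [ray(-1,0) blocked at (3,2)]
Union (5 distinct): (3,2) (4,0) (4,1) (4,3) (4,4)

Answer: 5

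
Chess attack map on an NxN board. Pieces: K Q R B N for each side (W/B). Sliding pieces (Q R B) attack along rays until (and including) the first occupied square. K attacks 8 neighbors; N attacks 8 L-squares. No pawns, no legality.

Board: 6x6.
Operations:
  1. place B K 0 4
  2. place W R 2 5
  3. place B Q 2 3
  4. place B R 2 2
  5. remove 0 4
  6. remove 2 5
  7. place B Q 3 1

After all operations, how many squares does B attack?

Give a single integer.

Op 1: place BK@(0,4)
Op 2: place WR@(2,5)
Op 3: place BQ@(2,3)
Op 4: place BR@(2,2)
Op 5: remove (0,4)
Op 6: remove (2,5)
Op 7: place BQ@(3,1)
Per-piece attacks for B:
  BR@(2,2): attacks (2,3) (2,1) (2,0) (3,2) (4,2) (5,2) (1,2) (0,2) [ray(0,1) blocked at (2,3)]
  BQ@(2,3): attacks (2,4) (2,5) (2,2) (3,3) (4,3) (5,3) (1,3) (0,3) (3,4) (4,5) (3,2) (4,1) (5,0) (1,4) (0,5) (1,2) (0,1) [ray(0,-1) blocked at (2,2)]
  BQ@(3,1): attacks (3,2) (3,3) (3,4) (3,5) (3,0) (4,1) (5,1) (2,1) (1,1) (0,1) (4,2) (5,3) (4,0) (2,2) (2,0) [ray(-1,1) blocked at (2,2)]
Union (28 distinct): (0,1) (0,2) (0,3) (0,5) (1,1) (1,2) (1,3) (1,4) (2,0) (2,1) (2,2) (2,3) (2,4) (2,5) (3,0) (3,2) (3,3) (3,4) (3,5) (4,0) (4,1) (4,2) (4,3) (4,5) (5,0) (5,1) (5,2) (5,3)

Answer: 28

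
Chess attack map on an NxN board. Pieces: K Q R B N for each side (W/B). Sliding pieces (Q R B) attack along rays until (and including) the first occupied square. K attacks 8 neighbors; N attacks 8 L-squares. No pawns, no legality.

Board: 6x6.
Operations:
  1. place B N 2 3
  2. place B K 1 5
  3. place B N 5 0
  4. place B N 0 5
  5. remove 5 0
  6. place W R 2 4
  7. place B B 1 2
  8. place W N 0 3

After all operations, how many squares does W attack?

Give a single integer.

Answer: 11

Derivation:
Op 1: place BN@(2,3)
Op 2: place BK@(1,5)
Op 3: place BN@(5,0)
Op 4: place BN@(0,5)
Op 5: remove (5,0)
Op 6: place WR@(2,4)
Op 7: place BB@(1,2)
Op 8: place WN@(0,3)
Per-piece attacks for W:
  WN@(0,3): attacks (1,5) (2,4) (1,1) (2,2)
  WR@(2,4): attacks (2,5) (2,3) (3,4) (4,4) (5,4) (1,4) (0,4) [ray(0,-1) blocked at (2,3)]
Union (11 distinct): (0,4) (1,1) (1,4) (1,5) (2,2) (2,3) (2,4) (2,5) (3,4) (4,4) (5,4)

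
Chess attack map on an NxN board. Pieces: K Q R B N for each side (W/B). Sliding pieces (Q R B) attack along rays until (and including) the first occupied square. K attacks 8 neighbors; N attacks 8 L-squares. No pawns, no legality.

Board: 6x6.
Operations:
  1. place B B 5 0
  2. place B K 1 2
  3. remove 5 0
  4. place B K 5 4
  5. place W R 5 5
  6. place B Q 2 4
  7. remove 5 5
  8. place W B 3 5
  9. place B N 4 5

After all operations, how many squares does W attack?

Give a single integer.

Answer: 3

Derivation:
Op 1: place BB@(5,0)
Op 2: place BK@(1,2)
Op 3: remove (5,0)
Op 4: place BK@(5,4)
Op 5: place WR@(5,5)
Op 6: place BQ@(2,4)
Op 7: remove (5,5)
Op 8: place WB@(3,5)
Op 9: place BN@(4,5)
Per-piece attacks for W:
  WB@(3,5): attacks (4,4) (5,3) (2,4) [ray(-1,-1) blocked at (2,4)]
Union (3 distinct): (2,4) (4,4) (5,3)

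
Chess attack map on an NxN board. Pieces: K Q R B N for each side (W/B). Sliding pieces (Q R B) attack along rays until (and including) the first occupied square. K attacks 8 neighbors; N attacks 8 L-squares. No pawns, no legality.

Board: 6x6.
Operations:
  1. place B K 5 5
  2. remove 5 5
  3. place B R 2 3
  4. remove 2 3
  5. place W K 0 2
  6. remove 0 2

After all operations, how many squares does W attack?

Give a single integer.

Answer: 0

Derivation:
Op 1: place BK@(5,5)
Op 2: remove (5,5)
Op 3: place BR@(2,3)
Op 4: remove (2,3)
Op 5: place WK@(0,2)
Op 6: remove (0,2)
Per-piece attacks for W:
Union (0 distinct): (none)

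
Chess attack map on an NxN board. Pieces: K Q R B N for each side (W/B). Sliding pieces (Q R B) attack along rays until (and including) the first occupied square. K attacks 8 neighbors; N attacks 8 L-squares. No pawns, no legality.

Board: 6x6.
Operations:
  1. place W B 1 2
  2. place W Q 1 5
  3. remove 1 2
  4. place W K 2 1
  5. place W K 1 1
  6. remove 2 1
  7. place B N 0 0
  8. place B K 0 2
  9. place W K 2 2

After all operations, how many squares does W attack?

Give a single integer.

Answer: 24

Derivation:
Op 1: place WB@(1,2)
Op 2: place WQ@(1,5)
Op 3: remove (1,2)
Op 4: place WK@(2,1)
Op 5: place WK@(1,1)
Op 6: remove (2,1)
Op 7: place BN@(0,0)
Op 8: place BK@(0,2)
Op 9: place WK@(2,2)
Per-piece attacks for W:
  WK@(1,1): attacks (1,2) (1,0) (2,1) (0,1) (2,2) (2,0) (0,2) (0,0)
  WQ@(1,5): attacks (1,4) (1,3) (1,2) (1,1) (2,5) (3,5) (4,5) (5,5) (0,5) (2,4) (3,3) (4,2) (5,1) (0,4) [ray(0,-1) blocked at (1,1)]
  WK@(2,2): attacks (2,3) (2,1) (3,2) (1,2) (3,3) (3,1) (1,3) (1,1)
Union (24 distinct): (0,0) (0,1) (0,2) (0,4) (0,5) (1,0) (1,1) (1,2) (1,3) (1,4) (2,0) (2,1) (2,2) (2,3) (2,4) (2,5) (3,1) (3,2) (3,3) (3,5) (4,2) (4,5) (5,1) (5,5)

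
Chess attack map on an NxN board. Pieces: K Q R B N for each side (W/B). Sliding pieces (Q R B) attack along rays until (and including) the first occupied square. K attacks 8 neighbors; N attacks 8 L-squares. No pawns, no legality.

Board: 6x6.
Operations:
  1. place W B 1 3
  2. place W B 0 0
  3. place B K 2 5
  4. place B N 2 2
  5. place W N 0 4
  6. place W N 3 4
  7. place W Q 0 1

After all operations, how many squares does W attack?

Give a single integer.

Op 1: place WB@(1,3)
Op 2: place WB@(0,0)
Op 3: place BK@(2,5)
Op 4: place BN@(2,2)
Op 5: place WN@(0,4)
Op 6: place WN@(3,4)
Op 7: place WQ@(0,1)
Per-piece attacks for W:
  WB@(0,0): attacks (1,1) (2,2) [ray(1,1) blocked at (2,2)]
  WQ@(0,1): attacks (0,2) (0,3) (0,4) (0,0) (1,1) (2,1) (3,1) (4,1) (5,1) (1,2) (2,3) (3,4) (1,0) [ray(0,1) blocked at (0,4); ray(0,-1) blocked at (0,0); ray(1,1) blocked at (3,4)]
  WN@(0,4): attacks (2,5) (1,2) (2,3)
  WB@(1,3): attacks (2,4) (3,5) (2,2) (0,4) (0,2) [ray(1,-1) blocked at (2,2); ray(-1,1) blocked at (0,4)]
  WN@(3,4): attacks (5,5) (1,5) (4,2) (5,3) (2,2) (1,3)
Union (22 distinct): (0,0) (0,2) (0,3) (0,4) (1,0) (1,1) (1,2) (1,3) (1,5) (2,1) (2,2) (2,3) (2,4) (2,5) (3,1) (3,4) (3,5) (4,1) (4,2) (5,1) (5,3) (5,5)

Answer: 22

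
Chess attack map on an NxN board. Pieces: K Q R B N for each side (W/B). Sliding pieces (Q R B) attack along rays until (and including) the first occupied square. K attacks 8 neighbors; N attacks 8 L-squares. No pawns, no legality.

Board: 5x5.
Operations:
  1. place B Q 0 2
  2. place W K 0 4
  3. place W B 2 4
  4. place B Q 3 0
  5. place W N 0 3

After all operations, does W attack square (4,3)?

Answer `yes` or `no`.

Answer: no

Derivation:
Op 1: place BQ@(0,2)
Op 2: place WK@(0,4)
Op 3: place WB@(2,4)
Op 4: place BQ@(3,0)
Op 5: place WN@(0,3)
Per-piece attacks for W:
  WN@(0,3): attacks (2,4) (1,1) (2,2)
  WK@(0,4): attacks (0,3) (1,4) (1,3)
  WB@(2,4): attacks (3,3) (4,2) (1,3) (0,2) [ray(-1,-1) blocked at (0,2)]
W attacks (4,3): no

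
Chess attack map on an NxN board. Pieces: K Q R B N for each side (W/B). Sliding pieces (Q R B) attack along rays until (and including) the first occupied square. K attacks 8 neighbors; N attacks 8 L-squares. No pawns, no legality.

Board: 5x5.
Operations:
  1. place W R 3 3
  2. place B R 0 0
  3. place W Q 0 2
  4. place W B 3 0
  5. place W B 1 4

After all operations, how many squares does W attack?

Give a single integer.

Op 1: place WR@(3,3)
Op 2: place BR@(0,0)
Op 3: place WQ@(0,2)
Op 4: place WB@(3,0)
Op 5: place WB@(1,4)
Per-piece attacks for W:
  WQ@(0,2): attacks (0,3) (0,4) (0,1) (0,0) (1,2) (2,2) (3,2) (4,2) (1,3) (2,4) (1,1) (2,0) [ray(0,-1) blocked at (0,0)]
  WB@(1,4): attacks (2,3) (3,2) (4,1) (0,3)
  WB@(3,0): attacks (4,1) (2,1) (1,2) (0,3)
  WR@(3,3): attacks (3,4) (3,2) (3,1) (3,0) (4,3) (2,3) (1,3) (0,3) [ray(0,-1) blocked at (3,0)]
Union (19 distinct): (0,0) (0,1) (0,3) (0,4) (1,1) (1,2) (1,3) (2,0) (2,1) (2,2) (2,3) (2,4) (3,0) (3,1) (3,2) (3,4) (4,1) (4,2) (4,3)

Answer: 19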